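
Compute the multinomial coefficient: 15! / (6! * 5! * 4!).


15! = 1307674368000
Denominator: 6!=720 * 5!=120 * 4!=24
Coefficient = 1307674368000 / 2073600 = 630630

630630


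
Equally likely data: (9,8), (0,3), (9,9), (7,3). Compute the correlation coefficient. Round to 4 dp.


Cov(X,Y) = 7.5625, Var(X) = 13.6875, Var(Y) = 7.6875
rho = Cov/(sqrt(VarX)*sqrt(VarY)) = 0.7372

0.7372


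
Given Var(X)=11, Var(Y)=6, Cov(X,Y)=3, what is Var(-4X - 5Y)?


Var(-4X - 5Y) = (-4)^2*Var(X) + (-5)^2*Var(Y) + 2*(-4)*(-5)*Cov(X,Y)
= 16*11 + 25*6 + 40*3
= 176 + 150 + 120 = 446

446


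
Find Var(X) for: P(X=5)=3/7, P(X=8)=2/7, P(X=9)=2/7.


E[X] = 7, E[X^2] = 365/7
Var(X) = E[X^2] - (E[X])^2 = 365/7 - (7)^2 = 22/7

22/7


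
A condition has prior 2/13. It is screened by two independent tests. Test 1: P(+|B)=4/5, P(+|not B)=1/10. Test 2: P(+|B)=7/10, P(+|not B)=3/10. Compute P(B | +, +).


After test 1: P(+) = 4/5*2/13 + 1/10*11/13 = 27/130
P(B|+) = (8/65)/(27/130) = 16/27
After test 2 (use post1 as new prior): P(+) = 7/10*16/27 + 3/10*11/27 = 29/54
P(B|+,+) = (56/135)/(29/54) = 112/145

112/145


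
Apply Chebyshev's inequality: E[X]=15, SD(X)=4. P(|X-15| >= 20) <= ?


k = 20/4 = 5
Chebyshev: P(|X-mu| >= k*sigma) <= 1/k^2 = 1/5^2 = 1/25

1/25


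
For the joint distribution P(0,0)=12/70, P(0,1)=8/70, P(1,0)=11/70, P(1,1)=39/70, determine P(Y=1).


P(Y=1) = P(0,1)+P(1,1) = 8/70 + 39/70 = 47/70

47/70


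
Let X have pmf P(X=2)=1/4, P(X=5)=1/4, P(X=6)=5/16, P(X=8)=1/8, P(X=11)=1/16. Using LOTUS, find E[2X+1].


E[2X+1] = sum(g(x)*P(x))
= 5*1/4 + 11*1/4 + 13*5/16 + 17*1/8 + 23*1/16
= 93/8

93/8


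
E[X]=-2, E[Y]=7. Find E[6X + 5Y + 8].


E[6X + 5Y + 8] = 6*E[X] + 5*E[Y] + 8
= (6)*(-2) + (5)*(7) + (8)
= -12 + 35 + 8 = 31

31


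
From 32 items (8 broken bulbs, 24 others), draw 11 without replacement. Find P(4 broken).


P(X=4) = C(8,4)*C(24,7) / C(32,11)
= 70*346104 / 129024480
= 24227280/129024480 = 4389/23374

4389/23374


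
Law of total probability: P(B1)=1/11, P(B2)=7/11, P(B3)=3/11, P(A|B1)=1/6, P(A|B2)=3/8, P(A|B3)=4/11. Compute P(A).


P(A) = P(A|B1)P(B1) + P(A|B2)P(B2) + P(A|B3)P(B3)
= 1/6*1/11 + 3/8*7/11 + 4/11*3/11
= 1/66 + 21/88 + 12/121 = 1025/2904

1025/2904


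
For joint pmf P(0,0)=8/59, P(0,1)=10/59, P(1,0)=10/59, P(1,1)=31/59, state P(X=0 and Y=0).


Read from table: P(X=0, Y=0) = 8/59

8/59


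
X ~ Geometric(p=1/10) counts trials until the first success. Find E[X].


For geometric (trials until first success), E[X] = 1/p = 1/(1/10) = 10

10


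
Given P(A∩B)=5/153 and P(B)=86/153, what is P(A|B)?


P(A|B) = P(A∩B)/P(B) = (5/153)/(86/153) = 5/86

5/86


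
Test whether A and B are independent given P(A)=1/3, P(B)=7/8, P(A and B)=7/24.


P(A)*P(B) = 1/3*7/8 = 7/24
P(A∩B) = 7/24, which equals P(A)P(B), so independent

Yes, A and B are independent


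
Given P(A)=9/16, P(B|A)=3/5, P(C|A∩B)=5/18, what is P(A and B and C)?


P(A∩B∩C) = P(A) * P(B|A) * P(C|A∩B)
= 9/16 * 3/5 * 5/18
= 27/80 * 5/18 = 3/32

3/32


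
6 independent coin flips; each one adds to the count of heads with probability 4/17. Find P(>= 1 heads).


P(at least one) = 1 - P(none)
P(none) = (1 - 4/17)^6 = (13/17)^6 = 4826809/24137569
P(at least one) = 1 - 4826809/24137569 = 19310760/24137569

19310760/24137569


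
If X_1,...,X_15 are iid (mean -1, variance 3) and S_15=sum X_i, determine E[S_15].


E[S_n] = n*E[X_1] = 15*-1 = -15

-15


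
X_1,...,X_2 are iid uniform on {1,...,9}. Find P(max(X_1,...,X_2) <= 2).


P(max <= 2) = P(all X_i <= 2) = (P(X_1 <= 2))^2
= (2/9)^2 = 4/81

4/81


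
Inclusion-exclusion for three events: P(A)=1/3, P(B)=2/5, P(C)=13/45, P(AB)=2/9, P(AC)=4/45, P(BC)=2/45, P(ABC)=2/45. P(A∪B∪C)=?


P(A∪B∪C) = P(A)+P(B)+P(C) - P(AB)-P(AC)-P(BC) + P(ABC)
= 1/3+2/5+13/45 - 2/9-4/45-2/45 + 2/45
= 32/45

32/45


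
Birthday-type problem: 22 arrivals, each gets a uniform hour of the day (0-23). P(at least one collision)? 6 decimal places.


P(all different) = prod((24-i)/24 for i=0..21) = 0.000000
P(at least one match) = 1 - 0.000000 = 1.000000

1.000000


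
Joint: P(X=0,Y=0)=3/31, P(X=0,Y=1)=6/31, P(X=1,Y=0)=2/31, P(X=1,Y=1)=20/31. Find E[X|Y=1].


P(Y=1) = 26/31
E[X|Y=1] = (0*6 + 1*20)/26 = 20/26 = 10/13

10/13


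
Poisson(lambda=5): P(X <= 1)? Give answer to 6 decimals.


P(X<=1) = e^(-5)*5^0/0! + e^(-5)*5^1/1!
≈ 0.0067379470 + 0.0336897350
= 0.0404276820
≈ 0.040428

0.040428


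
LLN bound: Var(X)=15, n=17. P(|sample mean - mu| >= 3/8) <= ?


Var(Xbar) = Var(X)/n = 15/17
Chebyshev: P(|Xbar-mu| >= 3/8) <= Var(Xbar)/(3/8)^2 = (15/17)/(9/64) = 320/51
Bound exceeds 1, so trivial bound: 1

1


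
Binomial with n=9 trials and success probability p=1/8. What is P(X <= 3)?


P(X<=3) = P(X=0) + P(X=1) + P(X=2) + P(X=3)
= 40353607/134217728 + 51883209/134217728 + 7411887/33554432 + 2470629/33554432
= 4117715/4194304

4117715/4194304


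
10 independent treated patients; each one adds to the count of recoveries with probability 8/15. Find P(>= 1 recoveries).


P(at least one) = 1 - P(none)
P(none) = (1 - 8/15)^10 = (7/15)^10 = 282475249/576650390625
P(at least one) = 1 - 282475249/576650390625 = 576367915376/576650390625

576367915376/576650390625


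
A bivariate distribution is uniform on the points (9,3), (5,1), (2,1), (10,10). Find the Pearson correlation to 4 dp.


Cov(X,Y) = 9.1250, Var(X) = 10.2500, Var(Y) = 13.6875
rho = Cov/(sqrt(VarX)*sqrt(VarY)) = 0.7704

0.7704


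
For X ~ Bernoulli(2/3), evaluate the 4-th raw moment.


For Bernoulli: X in {0,1}
E[X^4] = 0^4*(1-2/3) + 1^4*2/3 = 2/3

2/3


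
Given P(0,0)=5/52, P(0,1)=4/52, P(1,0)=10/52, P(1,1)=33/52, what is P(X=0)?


P(X=0) = P(0,0)+P(0,1) = 5/52 + 4/52 = 9/52

9/52


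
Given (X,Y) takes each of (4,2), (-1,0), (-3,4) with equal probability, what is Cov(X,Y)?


E[X]=0, E[Y]=2, E[XY]=-4/3
Cov(X,Y) = E[XY] - E[X]E[Y] = -4/3 - 0*2 = -4/3

-4/3


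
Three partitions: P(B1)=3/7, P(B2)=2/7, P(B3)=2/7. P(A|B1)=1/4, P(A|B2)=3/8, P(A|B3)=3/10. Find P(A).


P(A) = P(A|B1)P(B1) + P(A|B2)P(B2) + P(A|B3)P(B3)
= 1/4*3/7 + 3/8*2/7 + 3/10*2/7
= 3/28 + 3/28 + 3/35 = 3/10

3/10


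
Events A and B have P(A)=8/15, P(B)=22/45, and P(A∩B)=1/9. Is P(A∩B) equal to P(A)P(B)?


P(A)*P(B) = 8/15*22/45 = 176/675
P(A∩B) = 1/9 != 176/675, so not independent

No, A and B are not independent


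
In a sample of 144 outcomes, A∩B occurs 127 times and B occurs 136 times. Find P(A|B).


P(A|B) = P(A∩B)/P(B) = (127/144)/(136/144) = 127/136

127/136


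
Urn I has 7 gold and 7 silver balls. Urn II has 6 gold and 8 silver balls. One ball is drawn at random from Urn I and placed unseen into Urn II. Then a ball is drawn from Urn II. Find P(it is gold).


P(transfer gold) = 7/14 = 1/2; P(transfer silver) = 1/2
If gold transferred: Urn II has 7 gold of 15, so P(gold|gold moved) = 7/15
If silver transferred: Urn II has 6 gold of 15, so P(gold|silver moved) = 2/5
By total probability: P(gold) = 1/2*7/15 + 1/2*2/5 = 13/30

13/30


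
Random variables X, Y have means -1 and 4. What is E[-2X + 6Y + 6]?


E[-2X + 6Y + 6] = -2*E[X] + 6*E[Y] + 6
= (-2)*(-1) + (6)*(4) + (6)
= 2 + 24 + 6 = 32

32


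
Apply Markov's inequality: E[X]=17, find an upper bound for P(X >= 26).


Markov: P(X >= a) <= E[X]/a
P(X >= 26) <= 17/26

17/26


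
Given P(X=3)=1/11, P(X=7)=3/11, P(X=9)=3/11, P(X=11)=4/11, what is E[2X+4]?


E[2X+4] = sum(g(x)*P(x))
= 10*1/11 + 18*3/11 + 22*3/11 + 26*4/11
= 234/11

234/11


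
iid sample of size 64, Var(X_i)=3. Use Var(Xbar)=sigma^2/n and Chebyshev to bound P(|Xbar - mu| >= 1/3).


Var(Xbar) = Var(X)/n = 3/64
Chebyshev: P(|Xbar-mu| >= 1/3) <= Var(Xbar)/(1/3)^2 = (3/64)/(1/9) = 27/64

27/64


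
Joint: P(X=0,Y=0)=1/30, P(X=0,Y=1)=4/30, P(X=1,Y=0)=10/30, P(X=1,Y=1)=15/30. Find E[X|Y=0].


P(Y=0) = 11/30
E[X|Y=0] = (0*1 + 1*10)/11 = 10/11

10/11


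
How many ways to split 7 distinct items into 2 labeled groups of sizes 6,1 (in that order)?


7! = 5040
Denominator: 6!=720 * 1!=1
Coefficient = 5040 / 720 = 7

7


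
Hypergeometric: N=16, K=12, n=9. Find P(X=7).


P(X=7) = C(12,7)*C(4,2) / C(16,9)
= 792*6 / 11440
= 4752/11440 = 27/65

27/65


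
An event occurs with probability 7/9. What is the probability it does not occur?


P(A') = 1 - P(A) = 1 - 7/9 = 2/9

2/9


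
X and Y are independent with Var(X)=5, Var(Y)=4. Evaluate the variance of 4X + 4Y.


Independence => Cov(X,Y)=0
Var(4X + 4Y) = 4^2*Var(X) + 4^2*Var(Y)
= 16*5 + 16*4 = 144

144


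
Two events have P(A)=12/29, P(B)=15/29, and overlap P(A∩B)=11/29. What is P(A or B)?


P(A∪B) = P(A) + P(B) - P(A∩B)
= 12/29 + 15/29 - 11/29 = 16/29

16/29


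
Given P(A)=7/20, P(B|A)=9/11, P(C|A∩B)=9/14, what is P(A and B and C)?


P(A∩B∩C) = P(A) * P(B|A) * P(C|A∩B)
= 7/20 * 9/11 * 9/14
= 63/220 * 9/14 = 81/440

81/440


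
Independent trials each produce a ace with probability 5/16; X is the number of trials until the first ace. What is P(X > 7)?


P(X > 7) = P(first 7 trials all fail) = (1-p)^7 = (11/16)^7 = 19487171/268435456

19487171/268435456


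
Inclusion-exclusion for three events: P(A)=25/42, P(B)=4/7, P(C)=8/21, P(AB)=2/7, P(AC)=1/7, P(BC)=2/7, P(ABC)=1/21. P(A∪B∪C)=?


P(A∪B∪C) = P(A)+P(B)+P(C) - P(AB)-P(AC)-P(BC) + P(ABC)
= 25/42+4/7+8/21 - 2/7-1/7-2/7 + 1/21
= 37/42

37/42


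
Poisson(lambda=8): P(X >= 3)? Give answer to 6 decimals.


P(X>=3) = 1 - P(X<=2) = 1 - (e^(-8)*8^0/0! + e^(-8)*8^1/1! + e^(-8)*8^2/2!)
≈ 1 - (0.0003354626 + 0.0026837010 + 0.0107348041)
= 1 - 0.0137539677 = 0.9862460323
≈ 0.986246

0.986246


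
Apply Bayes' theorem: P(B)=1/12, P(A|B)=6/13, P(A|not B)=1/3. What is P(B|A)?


P(A) = P(A|B)P(B) + P(A|B')P(B') = 6/13*1/12 + 1/3*11/12 = 161/468
P(B|A) = P(A|B)P(B)/P(A) = (1/26)/(161/468) = 18/161

18/161


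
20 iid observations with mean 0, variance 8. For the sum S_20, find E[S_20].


E[S_n] = n*E[X_1] = 20*0 = 0

0


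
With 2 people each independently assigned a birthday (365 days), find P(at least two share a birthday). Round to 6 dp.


P(all different) = prod((365-i)/365 for i=0..1) = 0.997260
P(at least one match) = 1 - 0.997260 = 0.002740

0.002740


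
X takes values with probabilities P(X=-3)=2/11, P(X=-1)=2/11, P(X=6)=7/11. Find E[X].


E[X] = sum(x * P(x))
= -3*2/11 - 1*2/11 + 6*7/11
= 34/11

34/11


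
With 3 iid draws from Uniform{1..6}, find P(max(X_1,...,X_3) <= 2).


P(max <= 2) = P(all X_i <= 2) = (P(X_1 <= 2))^3
= (2/6)^3 = (1/3)^3 = 1/27

1/27


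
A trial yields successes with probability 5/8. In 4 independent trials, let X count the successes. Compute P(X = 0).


P(X=0) = C(4,0) * p^0 * (1-p)^4
= 1 * 1 * 81/4096
= 81/4096

81/4096


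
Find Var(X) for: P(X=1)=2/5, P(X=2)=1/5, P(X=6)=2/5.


E[X] = 16/5, E[X^2] = 78/5
Var(X) = E[X^2] - (E[X])^2 = 78/5 - (16/5)^2 = 134/25

134/25


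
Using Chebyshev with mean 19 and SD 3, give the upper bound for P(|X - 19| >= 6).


k = 6/3 = 2
Chebyshev: P(|X-mu| >= k*sigma) <= 1/k^2 = 1/2^2 = 1/4

1/4


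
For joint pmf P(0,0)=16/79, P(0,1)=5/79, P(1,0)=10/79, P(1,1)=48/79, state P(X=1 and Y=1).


Read from table: P(X=1, Y=1) = 48/79

48/79


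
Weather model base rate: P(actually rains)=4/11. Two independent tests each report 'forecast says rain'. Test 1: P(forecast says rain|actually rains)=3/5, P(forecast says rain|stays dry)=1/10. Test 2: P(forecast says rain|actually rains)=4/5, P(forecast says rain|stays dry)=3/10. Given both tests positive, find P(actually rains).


After test 1: P(+) = 3/5*4/11 + 1/10*7/11 = 31/110
P(B|+) = (12/55)/(31/110) = 24/31
After test 2 (use post1 as new prior): P(+) = 4/5*24/31 + 3/10*7/31 = 213/310
P(B|+,+) = (96/155)/(213/310) = 64/71

64/71


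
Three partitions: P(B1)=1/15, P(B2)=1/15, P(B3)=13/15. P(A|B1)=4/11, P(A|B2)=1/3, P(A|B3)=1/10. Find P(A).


P(A) = P(A|B1)P(B1) + P(A|B2)P(B2) + P(A|B3)P(B3)
= 4/11*1/15 + 1/3*1/15 + 1/10*13/15
= 4/165 + 1/45 + 13/150 = 659/4950

659/4950


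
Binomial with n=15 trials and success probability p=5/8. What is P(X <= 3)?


P(X<=3) = P(X=0) + P(X=1) + P(X=2) + P(X=3)
= 14348907/35184372088832 + 358722675/35184372088832 + 4185097875/35184372088832 + 30225706875/35184372088832
= 8695969083/8796093022208

8695969083/8796093022208


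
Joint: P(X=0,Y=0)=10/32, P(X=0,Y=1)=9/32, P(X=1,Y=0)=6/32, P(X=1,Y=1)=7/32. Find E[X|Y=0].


P(Y=0) = 16/32
E[X|Y=0] = (0*10 + 1*6)/16 = 6/16 = 3/8

3/8


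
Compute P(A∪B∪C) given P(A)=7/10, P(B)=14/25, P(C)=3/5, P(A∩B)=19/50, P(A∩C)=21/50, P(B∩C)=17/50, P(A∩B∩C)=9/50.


P(A∪B∪C) = P(A)+P(B)+P(C) - P(AB)-P(AC)-P(BC) + P(ABC)
= 7/10+14/25+3/5 - 19/50-21/50-17/50 + 9/50
= 9/10

9/10


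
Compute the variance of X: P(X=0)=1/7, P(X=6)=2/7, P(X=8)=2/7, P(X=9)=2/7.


E[X] = 46/7, E[X^2] = 362/7
Var(X) = E[X^2] - (E[X])^2 = 362/7 - (46/7)^2 = 418/49

418/49


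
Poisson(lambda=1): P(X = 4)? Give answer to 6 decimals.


P(X=4) = e^(-1) * 1^4 / 4!
≈ 0.3678794412 * 1 / 24
≈ 0.015328

0.015328


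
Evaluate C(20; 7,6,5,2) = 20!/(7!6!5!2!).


20! = 2432902008176640000
Denominator: 7!=5040 * 6!=720 * 5!=120 * 2!=2
Coefficient = 2432902008176640000 / 870912000 = 2793510720

2793510720


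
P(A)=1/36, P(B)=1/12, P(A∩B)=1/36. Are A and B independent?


P(A)*P(B) = 1/36*1/12 = 1/432
P(A∩B) = 1/36 != 1/432, so not independent

No, A and B are not independent


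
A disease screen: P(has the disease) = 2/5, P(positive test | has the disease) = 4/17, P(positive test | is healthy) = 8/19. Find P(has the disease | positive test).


P(A) = P(A|B)P(B) + P(A|B')P(B') = 4/17*2/5 + 8/19*3/5 = 112/323
P(B|A) = P(A|B)P(B)/P(A) = (8/85)/(112/323) = 19/70

19/70


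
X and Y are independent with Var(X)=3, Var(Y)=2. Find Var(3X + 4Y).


Independence => Cov(X,Y)=0
Var(3X + 4Y) = 3^2*Var(X) + 4^2*Var(Y)
= 9*3 + 16*2 = 59

59


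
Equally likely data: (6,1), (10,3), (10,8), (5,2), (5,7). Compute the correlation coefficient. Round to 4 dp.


Cov(X,Y) = 1.9600, Var(X) = 5.3600, Var(Y) = 7.7600
rho = Cov/(sqrt(VarX)*sqrt(VarY)) = 0.3039

0.3039


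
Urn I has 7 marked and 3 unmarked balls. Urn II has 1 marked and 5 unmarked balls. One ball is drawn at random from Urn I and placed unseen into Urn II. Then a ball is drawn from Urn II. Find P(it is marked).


P(transfer marked) = 7/10; P(transfer unmarked) = 3/10
If marked transferred: Urn II has 2 marked of 7, so P(marked|marked moved) = 2/7
If unmarked transferred: Urn II has 1 marked of 7, so P(marked|unmarked moved) = 1/7
By total probability: P(marked) = 7/10*2/7 + 3/10*1/7 = 17/70

17/70


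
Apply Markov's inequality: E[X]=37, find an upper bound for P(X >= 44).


Markov: P(X >= a) <= E[X]/a
P(X >= 44) <= 37/44

37/44


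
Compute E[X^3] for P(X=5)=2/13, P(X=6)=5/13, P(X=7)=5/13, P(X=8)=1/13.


E[X^3] = sum(g(x)*P(x))
= 125*2/13 + 216*5/13 + 343*5/13 + 512*1/13
= 3557/13

3557/13


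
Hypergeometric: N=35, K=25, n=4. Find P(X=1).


P(X=1) = C(25,1)*C(10,3) / C(35,4)
= 25*120 / 52360
= 3000/52360 = 75/1309

75/1309


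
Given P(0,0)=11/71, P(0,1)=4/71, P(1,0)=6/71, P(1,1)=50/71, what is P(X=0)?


P(X=0) = P(0,0)+P(0,1) = 11/71 + 4/71 = 15/71

15/71


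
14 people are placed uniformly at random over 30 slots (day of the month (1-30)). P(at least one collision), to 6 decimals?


P(all different) = prod((30-i)/30 for i=0..13) = 0.026506
P(at least one match) = 1 - 0.026506 = 0.973494

0.973494


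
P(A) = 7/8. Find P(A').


P(A') = 1 - P(A) = 1 - 7/8 = 1/8

1/8


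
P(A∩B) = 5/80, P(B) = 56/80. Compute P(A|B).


P(A|B) = P(A∩B)/P(B) = (5/80)/(56/80) = 5/56

5/56


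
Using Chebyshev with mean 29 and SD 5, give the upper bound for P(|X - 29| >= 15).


k = 15/5 = 3
Chebyshev: P(|X-mu| >= k*sigma) <= 1/k^2 = 1/3^2 = 1/9

1/9


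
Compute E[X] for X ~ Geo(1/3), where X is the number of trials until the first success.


For geometric (trials until first success), E[X] = 1/p = 1/(1/3) = 3

3


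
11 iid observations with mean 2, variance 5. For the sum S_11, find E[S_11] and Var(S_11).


E[S_n] = n*mu = 11*2 = 22
Var(S_n) = n*sigma^2 = 11*5 = 55

E[S_11]=22, Var(S_11)=55


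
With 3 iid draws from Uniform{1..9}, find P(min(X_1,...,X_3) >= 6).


P(min >= 6) = P(all X_i >= 6) = (P(X_1 >= 6))^3
= (4/9)^3 = 64/729

64/729


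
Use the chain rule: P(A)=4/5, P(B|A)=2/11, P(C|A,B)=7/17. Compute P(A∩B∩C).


P(A∩B∩C) = P(A) * P(B|A) * P(C|A∩B)
= 4/5 * 2/11 * 7/17
= 8/55 * 7/17 = 56/935

56/935


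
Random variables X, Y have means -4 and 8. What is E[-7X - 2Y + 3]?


E[-7X - 2Y + 3] = -7*E[X] - 2*E[Y] + 3
= (-7)*(-4) + (-2)*(8) + (3)
= 28 - 16 + 3 = 15

15


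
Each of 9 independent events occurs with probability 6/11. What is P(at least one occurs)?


P(at least one) = 1 - P(none)
P(none) = (1 - 6/11)^9 = (5/11)^9 = 1953125/2357947691
P(at least one) = 1 - 1953125/2357947691 = 2355994566/2357947691

2355994566/2357947691


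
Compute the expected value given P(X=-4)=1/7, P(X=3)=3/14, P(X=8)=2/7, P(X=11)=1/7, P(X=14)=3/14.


E[X] = sum(x * P(x))
= -4*1/7 + 3*3/14 + 8*2/7 + 11*1/7 + 14*3/14
= 97/14

97/14


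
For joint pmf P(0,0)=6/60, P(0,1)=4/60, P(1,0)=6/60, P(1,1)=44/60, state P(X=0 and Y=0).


Read from table: P(X=0, Y=0) = 6/60 = 1/10

1/10


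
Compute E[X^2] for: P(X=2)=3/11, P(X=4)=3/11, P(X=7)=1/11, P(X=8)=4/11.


E[X^2] = sum(x^2 * P(x))
= 4*3/11 + 16*3/11 + 49*1/11 + 64*4/11
= 365/11

365/11


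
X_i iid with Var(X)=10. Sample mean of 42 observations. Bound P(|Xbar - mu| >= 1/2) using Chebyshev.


Var(Xbar) = Var(X)/n = 10/42
Chebyshev: P(|Xbar-mu| >= 1/2) <= Var(Xbar)/(1/2)^2 = (5/21)/(1/4) = 20/21

20/21


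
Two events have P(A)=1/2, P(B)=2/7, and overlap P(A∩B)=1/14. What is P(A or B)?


P(A∪B) = P(A) + P(B) - P(A∩B)
= 1/2 + 2/7 - 1/14 = 5/7

5/7


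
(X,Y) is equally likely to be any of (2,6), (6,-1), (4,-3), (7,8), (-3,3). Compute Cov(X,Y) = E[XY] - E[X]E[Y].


E[X]=16/5, E[Y]=13/5, E[XY]=41/5
Cov(X,Y) = E[XY] - E[X]E[Y] = 41/5 - 16/5*13/5 = -3/25

-3/25


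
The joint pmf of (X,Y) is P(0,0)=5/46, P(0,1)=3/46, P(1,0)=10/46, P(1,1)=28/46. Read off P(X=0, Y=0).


Read from table: P(X=0, Y=0) = 5/46

5/46


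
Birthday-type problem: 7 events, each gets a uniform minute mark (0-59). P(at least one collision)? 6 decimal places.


P(all different) = prod((60-i)/60 for i=0..6) = 0.695331
P(at least one match) = 1 - 0.695331 = 0.304669

0.304669


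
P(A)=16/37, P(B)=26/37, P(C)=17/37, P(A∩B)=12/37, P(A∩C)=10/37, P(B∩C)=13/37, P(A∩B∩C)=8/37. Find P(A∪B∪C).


P(A∪B∪C) = P(A)+P(B)+P(C) - P(AB)-P(AC)-P(BC) + P(ABC)
= 16/37+26/37+17/37 - 12/37-10/37-13/37 + 8/37
= 32/37

32/37


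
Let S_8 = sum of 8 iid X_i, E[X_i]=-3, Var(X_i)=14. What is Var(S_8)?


By independence, Var(S_n) = n*Var(X_1) = 8*14 = 112

112


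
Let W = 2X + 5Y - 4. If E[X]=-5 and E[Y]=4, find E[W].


E[2X + 5Y - 4] = 2*E[X] + 5*E[Y] - 4
= (2)*(-5) + (5)*(4) + (-4)
= -10 + 20 - 4 = 6

6


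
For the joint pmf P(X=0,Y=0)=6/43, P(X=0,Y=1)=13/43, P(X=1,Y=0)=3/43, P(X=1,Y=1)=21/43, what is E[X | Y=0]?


P(Y=0) = 9/43
E[X|Y=0] = (0*6 + 1*3)/9 = 3/9 = 1/3

1/3


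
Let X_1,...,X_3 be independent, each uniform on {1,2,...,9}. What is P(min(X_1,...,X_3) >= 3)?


P(min >= 3) = P(all X_i >= 3) = (P(X_1 >= 3))^3
= (7/9)^3 = 343/729

343/729


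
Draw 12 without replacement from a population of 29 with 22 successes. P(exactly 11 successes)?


P(X=11) = C(22,11)*C(7,1) / C(29,12)
= 705432*7 / 51895935
= 4938024/51895935 = 952/10005

952/10005


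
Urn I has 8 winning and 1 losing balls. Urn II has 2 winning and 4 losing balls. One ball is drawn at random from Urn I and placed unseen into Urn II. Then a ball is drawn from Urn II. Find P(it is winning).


P(transfer winning) = 8/9; P(transfer losing) = 1/9
If winning transferred: Urn II has 3 winning of 7, so P(winning|winning moved) = 3/7
If losing transferred: Urn II has 2 winning of 7, so P(winning|losing moved) = 2/7
By total probability: P(winning) = 8/9*3/7 + 1/9*2/7 = 26/63

26/63


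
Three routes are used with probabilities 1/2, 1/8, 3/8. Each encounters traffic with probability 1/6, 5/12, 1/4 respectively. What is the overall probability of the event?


P(A) = P(A|B1)P(B1) + P(A|B2)P(B2) + P(A|B3)P(B3)
= 1/6*1/2 + 5/12*1/8 + 1/4*3/8
= 1/12 + 5/96 + 3/32 = 11/48

11/48


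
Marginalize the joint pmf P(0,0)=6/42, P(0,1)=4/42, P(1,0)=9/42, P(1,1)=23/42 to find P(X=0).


P(X=0) = P(0,0)+P(0,1) = 6/42 + 4/42 = 10/42 = 5/21

5/21


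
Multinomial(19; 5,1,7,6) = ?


19! = 121645100408832000
Denominator: 5!=120 * 1!=1 * 7!=5040 * 6!=720
Coefficient = 121645100408832000 / 435456000 = 279351072

279351072


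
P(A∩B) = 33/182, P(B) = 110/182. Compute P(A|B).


P(A|B) = P(A∩B)/P(B) = (33/182)/(110/182) = 33/110 = 3/10

3/10


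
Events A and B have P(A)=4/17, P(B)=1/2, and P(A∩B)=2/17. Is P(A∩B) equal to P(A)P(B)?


P(A)*P(B) = 4/17*1/2 = 2/17
P(A∩B) = 2/17, which equals P(A)P(B), so independent

Yes, A and B are independent


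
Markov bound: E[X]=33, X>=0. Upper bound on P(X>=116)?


Markov: P(X >= a) <= E[X]/a
P(X >= 116) <= 33/116

33/116


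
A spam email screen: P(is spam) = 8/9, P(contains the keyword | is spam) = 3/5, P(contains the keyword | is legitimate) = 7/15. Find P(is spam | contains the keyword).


P(A) = P(A|B)P(B) + P(A|B')P(B') = 3/5*8/9 + 7/15*1/9 = 79/135
P(B|A) = P(A|B)P(B)/P(A) = (8/15)/(79/135) = 72/79

72/79


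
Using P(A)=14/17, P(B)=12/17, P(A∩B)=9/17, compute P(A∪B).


P(A∪B) = P(A) + P(B) - P(A∩B)
= 14/17 + 12/17 - 9/17 = 1

1


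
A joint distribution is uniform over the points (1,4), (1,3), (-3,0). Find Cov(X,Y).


E[X]=-1/3, E[Y]=7/3, E[XY]=7/3
Cov(X,Y) = E[XY] - E[X]E[Y] = 7/3 + 1/3*7/3 = 28/9

28/9


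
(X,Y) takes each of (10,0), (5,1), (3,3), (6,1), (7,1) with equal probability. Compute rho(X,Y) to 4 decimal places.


Cov(X,Y) = -2.0400, Var(X) = 5.3600, Var(Y) = 0.9600
rho = Cov/(sqrt(VarX)*sqrt(VarY)) = -0.8993

-0.8993


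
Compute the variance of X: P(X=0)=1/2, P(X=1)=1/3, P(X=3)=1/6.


E[X] = 5/6, E[X^2] = 11/6
Var(X) = E[X^2] - (E[X])^2 = 11/6 - (5/6)^2 = 41/36

41/36


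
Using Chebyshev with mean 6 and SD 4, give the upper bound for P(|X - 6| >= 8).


k = 8/4 = 2
Chebyshev: P(|X-mu| >= k*sigma) <= 1/k^2 = 1/2^2 = 1/4

1/4


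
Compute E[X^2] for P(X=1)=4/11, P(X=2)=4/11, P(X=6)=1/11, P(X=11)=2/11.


E[X^2] = sum(g(x)*P(x))
= 1*4/11 + 4*4/11 + 36*1/11 + 121*2/11
= 298/11

298/11


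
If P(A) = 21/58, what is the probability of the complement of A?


P(A') = 1 - P(A) = 1 - 21/58 = 37/58

37/58


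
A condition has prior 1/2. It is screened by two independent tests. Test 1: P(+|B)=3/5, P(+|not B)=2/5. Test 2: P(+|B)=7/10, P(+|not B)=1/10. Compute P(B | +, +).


After test 1: P(+) = 3/5*1/2 + 2/5*1/2 = 1/2
P(B|+) = (3/10)/(1/2) = 3/5
After test 2 (use post1 as new prior): P(+) = 7/10*3/5 + 1/10*2/5 = 23/50
P(B|+,+) = (21/50)/(23/50) = 21/23

21/23


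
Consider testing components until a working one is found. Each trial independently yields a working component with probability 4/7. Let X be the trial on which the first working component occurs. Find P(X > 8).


P(X > 8) = P(first 8 trials all fail) = (1-p)^8 = (3/7)^8 = 6561/5764801

6561/5764801


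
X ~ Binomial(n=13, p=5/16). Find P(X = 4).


P(X=4) = C(13,4) * p^4 * (1-p)^9
= 715 * 625/65536 * 2357947691/68719476736
= 1053707874415625/4503599627370496

1053707874415625/4503599627370496


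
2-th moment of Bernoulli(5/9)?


For Bernoulli: X in {0,1}
E[X^2] = 0^2*(1-5/9) + 1^2*5/9 = 5/9

5/9


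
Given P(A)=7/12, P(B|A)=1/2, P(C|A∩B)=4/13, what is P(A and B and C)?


P(A∩B∩C) = P(A) * P(B|A) * P(C|A∩B)
= 7/12 * 1/2 * 4/13
= 7/24 * 4/13 = 7/78

7/78


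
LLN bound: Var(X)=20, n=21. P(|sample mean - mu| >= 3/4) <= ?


Var(Xbar) = Var(X)/n = 20/21
Chebyshev: P(|Xbar-mu| >= 3/4) <= Var(Xbar)/(3/4)^2 = (20/21)/(9/16) = 320/189
Bound exceeds 1, so trivial bound: 1

1


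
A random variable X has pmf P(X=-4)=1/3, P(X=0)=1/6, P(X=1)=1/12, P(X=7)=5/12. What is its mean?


E[X] = sum(x * P(x))
= -4*1/3 + 0*1/6 + 1*1/12 + 7*5/12
= 5/3

5/3


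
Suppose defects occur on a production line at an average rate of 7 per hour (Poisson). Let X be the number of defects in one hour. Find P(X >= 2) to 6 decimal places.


P(X>=2) = 1 - P(X<=1) = 1 - (e^(-7)*7^0/0! + e^(-7)*7^1/1!)
≈ 1 - (0.0009118820 + 0.0063831738)
= 1 - 0.0072950558 = 0.9927049442
≈ 0.992705

0.992705


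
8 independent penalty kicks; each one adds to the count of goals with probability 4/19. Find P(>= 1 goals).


P(at least one) = 1 - P(none)
P(none) = (1 - 4/19)^8 = (15/19)^8 = 2562890625/16983563041
P(at least one) = 1 - 2562890625/16983563041 = 14420672416/16983563041

14420672416/16983563041


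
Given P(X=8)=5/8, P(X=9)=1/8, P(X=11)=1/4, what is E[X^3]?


E[X^3] = sum(g(x)*P(x))
= 512*5/8 + 729*1/8 + 1331*1/4
= 5951/8

5951/8


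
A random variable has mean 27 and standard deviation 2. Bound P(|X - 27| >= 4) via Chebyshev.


k = 4/2 = 2
Chebyshev: P(|X-mu| >= k*sigma) <= 1/k^2 = 1/2^2 = 1/4

1/4


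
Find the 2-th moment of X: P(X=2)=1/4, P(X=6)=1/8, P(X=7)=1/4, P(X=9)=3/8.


E[X^2] = sum(x^2 * P(x))
= 4*1/4 + 36*1/8 + 49*1/4 + 81*3/8
= 385/8

385/8


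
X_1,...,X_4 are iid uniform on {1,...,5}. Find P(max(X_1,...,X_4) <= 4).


P(max <= 4) = P(all X_i <= 4) = (P(X_1 <= 4))^4
= (4/5)^4 = 256/625

256/625


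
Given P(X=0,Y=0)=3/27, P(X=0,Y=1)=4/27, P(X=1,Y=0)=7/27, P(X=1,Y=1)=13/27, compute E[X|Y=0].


P(Y=0) = 10/27
E[X|Y=0] = (0*3 + 1*7)/10 = 7/10

7/10


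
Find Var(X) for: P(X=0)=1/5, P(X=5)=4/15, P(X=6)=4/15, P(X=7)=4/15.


E[X] = 24/5, E[X^2] = 88/3
Var(X) = E[X^2] - (E[X])^2 = 88/3 - (24/5)^2 = 472/75

472/75


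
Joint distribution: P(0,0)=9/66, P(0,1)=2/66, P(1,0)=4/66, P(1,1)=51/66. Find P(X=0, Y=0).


Read from table: P(X=0, Y=0) = 9/66 = 3/22

3/22


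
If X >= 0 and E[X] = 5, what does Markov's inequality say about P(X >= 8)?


Markov: P(X >= a) <= E[X]/a
P(X >= 8) <= 5/8

5/8


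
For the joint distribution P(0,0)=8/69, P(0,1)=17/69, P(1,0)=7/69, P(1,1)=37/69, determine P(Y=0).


P(Y=0) = P(0,0)+P(1,0) = 8/69 + 7/69 = 15/69 = 5/23

5/23


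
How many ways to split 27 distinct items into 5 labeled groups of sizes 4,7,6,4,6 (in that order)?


27! = 10888869450418352160768000000
Denominator: 4!=24 * 7!=5040 * 6!=720 * 4!=24 * 6!=720
Coefficient = 10888869450418352160768000000 / 1504935936000 = 7235437196988000

7235437196988000


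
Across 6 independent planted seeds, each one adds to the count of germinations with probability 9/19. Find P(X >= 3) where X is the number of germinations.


P(X>=3) = P(X=3) + P(X=4) + P(X=5) + P(X=6)
= 14580000/47045881 + 9841500/47045881 + 3542940/47045881 + 531441/47045881
= 28495881/47045881

28495881/47045881


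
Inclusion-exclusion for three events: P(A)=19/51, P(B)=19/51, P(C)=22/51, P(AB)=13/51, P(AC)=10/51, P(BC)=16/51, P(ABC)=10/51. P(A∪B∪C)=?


P(A∪B∪C) = P(A)+P(B)+P(C) - P(AB)-P(AC)-P(BC) + P(ABC)
= 19/51+19/51+22/51 - 13/51-10/51-16/51 + 10/51
= 31/51

31/51


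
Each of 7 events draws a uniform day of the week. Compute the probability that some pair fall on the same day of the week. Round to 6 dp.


P(all different) = prod((7-i)/7 for i=0..6) = 0.006120
P(at least one match) = 1 - 0.006120 = 0.993880

0.993880


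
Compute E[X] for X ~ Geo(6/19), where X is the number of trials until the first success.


For geometric (trials until first success), E[X] = 1/p = 1/(6/19) = 19/6

19/6


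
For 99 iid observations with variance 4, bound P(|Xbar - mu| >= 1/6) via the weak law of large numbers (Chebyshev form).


Var(Xbar) = Var(X)/n = 4/99
Chebyshev: P(|Xbar-mu| >= 1/6) <= Var(Xbar)/(1/6)^2 = (4/99)/(1/36) = 16/11
Bound exceeds 1, so trivial bound: 1

1


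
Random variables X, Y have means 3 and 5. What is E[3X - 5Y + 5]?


E[3X - 5Y + 5] = 3*E[X] - 5*E[Y] + 5
= (3)*(3) + (-5)*(5) + (5)
= 9 - 25 + 5 = -11

-11


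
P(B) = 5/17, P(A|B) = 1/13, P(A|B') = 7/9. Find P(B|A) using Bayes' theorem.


P(A) = P(A|B)P(B) + P(A|B')P(B') = 1/13*5/17 + 7/9*12/17 = 379/663
P(B|A) = P(A|B)P(B)/P(A) = (5/221)/(379/663) = 15/379

15/379


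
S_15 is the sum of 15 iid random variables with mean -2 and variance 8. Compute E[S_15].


E[S_n] = n*E[X_1] = 15*-2 = -30

-30


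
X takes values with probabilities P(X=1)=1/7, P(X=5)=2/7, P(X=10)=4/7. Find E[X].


E[X] = sum(x * P(x))
= 1*1/7 + 5*2/7 + 10*4/7
= 51/7

51/7


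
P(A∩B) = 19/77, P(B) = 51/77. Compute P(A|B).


P(A|B) = P(A∩B)/P(B) = (19/77)/(51/77) = 19/51

19/51


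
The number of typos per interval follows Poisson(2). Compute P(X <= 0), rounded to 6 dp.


P(X<=0) = e^(-2)*2^0/0!
≈ 0.1353352832
≈ 0.135335

0.135335


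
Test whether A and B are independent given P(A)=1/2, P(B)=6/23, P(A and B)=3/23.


P(A)*P(B) = 1/2*6/23 = 3/23
P(A∩B) = 3/23, which equals P(A)P(B), so independent

Yes, A and B are independent


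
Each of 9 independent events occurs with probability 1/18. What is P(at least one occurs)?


P(at least one) = 1 - P(none)
P(none) = (1 - 1/18)^9 = (17/18)^9 = 118587876497/198359290368
P(at least one) = 1 - 118587876497/198359290368 = 79771413871/198359290368

79771413871/198359290368


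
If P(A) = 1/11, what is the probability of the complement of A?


P(A') = 1 - P(A) = 1 - 1/11 = 10/11

10/11


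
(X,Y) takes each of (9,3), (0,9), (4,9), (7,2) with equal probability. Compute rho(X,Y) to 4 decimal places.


Cov(X,Y) = -9.5000, Var(X) = 11.5000, Var(Y) = 10.6875
rho = Cov/(sqrt(VarX)*sqrt(VarY)) = -0.8569

-0.8569


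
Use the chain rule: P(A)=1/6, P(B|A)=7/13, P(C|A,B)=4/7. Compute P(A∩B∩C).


P(A∩B∩C) = P(A) * P(B|A) * P(C|A∩B)
= 1/6 * 7/13 * 4/7
= 7/78 * 4/7 = 2/39

2/39


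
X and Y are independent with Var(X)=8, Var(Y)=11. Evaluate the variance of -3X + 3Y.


Independence => Cov(X,Y)=0
Var(-3X + 3Y) = (-3)^2*Var(X) + 3^2*Var(Y)
= 9*8 + 9*11 = 171

171


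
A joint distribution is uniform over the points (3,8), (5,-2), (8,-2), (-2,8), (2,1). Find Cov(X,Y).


E[X]=16/5, E[Y]=13/5, E[XY]=-16/5
Cov(X,Y) = E[XY] - E[X]E[Y] = -16/5 - 16/5*13/5 = -288/25

-288/25


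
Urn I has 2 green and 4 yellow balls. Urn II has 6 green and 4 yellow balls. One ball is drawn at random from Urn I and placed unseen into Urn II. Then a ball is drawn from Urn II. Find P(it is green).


P(transfer green) = 2/6 = 1/3; P(transfer yellow) = 2/3
If green transferred: Urn II has 7 green of 11, so P(green|green moved) = 7/11
If yellow transferred: Urn II has 6 green of 11, so P(green|yellow moved) = 6/11
By total probability: P(green) = 1/3*7/11 + 2/3*6/11 = 19/33

19/33


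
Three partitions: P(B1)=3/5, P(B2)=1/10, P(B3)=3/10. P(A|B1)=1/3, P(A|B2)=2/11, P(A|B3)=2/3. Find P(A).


P(A) = P(A|B1)P(B1) + P(A|B2)P(B2) + P(A|B3)P(B3)
= 1/3*3/5 + 2/11*1/10 + 2/3*3/10
= 1/5 + 1/55 + 1/5 = 23/55

23/55


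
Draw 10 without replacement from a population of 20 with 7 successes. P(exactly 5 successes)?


P(X=5) = C(7,5)*C(13,5) / C(20,10)
= 21*1287 / 184756
= 27027/184756 = 189/1292

189/1292


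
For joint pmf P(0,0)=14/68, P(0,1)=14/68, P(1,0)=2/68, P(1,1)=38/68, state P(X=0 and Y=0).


Read from table: P(X=0, Y=0) = 14/68 = 7/34

7/34


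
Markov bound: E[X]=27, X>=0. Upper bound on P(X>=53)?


Markov: P(X >= a) <= E[X]/a
P(X >= 53) <= 27/53

27/53


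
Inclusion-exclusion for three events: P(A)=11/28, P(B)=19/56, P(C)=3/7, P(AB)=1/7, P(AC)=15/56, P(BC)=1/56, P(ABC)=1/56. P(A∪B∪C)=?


P(A∪B∪C) = P(A)+P(B)+P(C) - P(AB)-P(AC)-P(BC) + P(ABC)
= 11/28+19/56+3/7 - 1/7-15/56-1/56 + 1/56
= 3/4

3/4


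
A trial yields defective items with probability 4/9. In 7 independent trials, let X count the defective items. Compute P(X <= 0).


P(X<=0) = P(X=0)
= 78125/4782969
= 78125/4782969

78125/4782969


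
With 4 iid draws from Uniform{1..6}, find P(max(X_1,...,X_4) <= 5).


P(max <= 5) = P(all X_i <= 5) = (P(X_1 <= 5))^4
= (5/6)^4 = 625/1296

625/1296


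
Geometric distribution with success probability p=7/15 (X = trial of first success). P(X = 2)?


P(X=2) = (1-p)^1 * p = (8/15)^1 * 7/15
= 8/15 * 7/15 = 56/225

56/225


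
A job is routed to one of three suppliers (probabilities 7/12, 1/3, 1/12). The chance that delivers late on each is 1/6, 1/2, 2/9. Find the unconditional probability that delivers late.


P(A) = P(A|B1)P(B1) + P(A|B2)P(B2) + P(A|B3)P(B3)
= 1/6*7/12 + 1/2*1/3 + 2/9*1/12
= 7/72 + 1/6 + 1/54 = 61/216

61/216


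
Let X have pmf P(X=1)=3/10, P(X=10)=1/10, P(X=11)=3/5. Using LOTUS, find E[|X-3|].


E[|X-3|] = sum(g(x)*P(x))
= 2*3/10 + 7*1/10 + 8*3/5
= 61/10

61/10


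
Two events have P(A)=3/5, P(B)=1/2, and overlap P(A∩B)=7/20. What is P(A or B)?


P(A∪B) = P(A) + P(B) - P(A∩B)
= 3/5 + 1/2 - 7/20 = 3/4

3/4


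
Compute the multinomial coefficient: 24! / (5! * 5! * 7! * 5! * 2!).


24! = 620448401733239439360000
Denominator: 5!=120 * 5!=120 * 7!=5040 * 5!=120 * 2!=2
Coefficient = 620448401733239439360000 / 17418240000 = 35620613892864

35620613892864


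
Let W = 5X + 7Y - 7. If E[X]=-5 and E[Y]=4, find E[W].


E[5X + 7Y - 7] = 5*E[X] + 7*E[Y] - 7
= (5)*(-5) + (7)*(4) + (-7)
= -25 + 28 - 7 = -4

-4


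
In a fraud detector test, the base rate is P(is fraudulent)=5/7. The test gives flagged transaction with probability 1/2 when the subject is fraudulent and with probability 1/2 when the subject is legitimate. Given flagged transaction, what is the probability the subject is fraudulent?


P(A) = P(A|B)P(B) + P(A|B')P(B') = 1/2*5/7 + 1/2*2/7 = 1/2
P(B|A) = P(A|B)P(B)/P(A) = (5/14)/(1/2) = 5/7

5/7


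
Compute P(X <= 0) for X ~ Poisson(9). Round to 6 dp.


P(X<=0) = e^(-9)*9^0/0!
≈ 0.0001234098
≈ 0.000123

0.000123


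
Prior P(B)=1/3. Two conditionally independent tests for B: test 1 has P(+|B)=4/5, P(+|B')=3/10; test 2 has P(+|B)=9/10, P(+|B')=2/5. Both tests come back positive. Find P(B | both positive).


After test 1: P(+) = 4/5*1/3 + 3/10*2/3 = 7/15
P(B|+) = (4/15)/(7/15) = 4/7
After test 2 (use post1 as new prior): P(+) = 9/10*4/7 + 2/5*3/7 = 24/35
P(B|+,+) = (18/35)/(24/35) = 3/4

3/4


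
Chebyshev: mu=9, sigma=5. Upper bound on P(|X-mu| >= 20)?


k = 20/5 = 4
Chebyshev: P(|X-mu| >= k*sigma) <= 1/k^2 = 1/4^2 = 1/16

1/16


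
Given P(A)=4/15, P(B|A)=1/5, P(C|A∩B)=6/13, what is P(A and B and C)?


P(A∩B∩C) = P(A) * P(B|A) * P(C|A∩B)
= 4/15 * 1/5 * 6/13
= 4/75 * 6/13 = 8/325

8/325


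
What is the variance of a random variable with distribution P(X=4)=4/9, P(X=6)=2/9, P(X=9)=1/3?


E[X] = 55/9, E[X^2] = 379/9
Var(X) = E[X^2] - (E[X])^2 = 379/9 - (55/9)^2 = 386/81

386/81


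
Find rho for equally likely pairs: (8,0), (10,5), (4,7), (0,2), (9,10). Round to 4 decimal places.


Cov(X,Y) = 3.8400, Var(X) = 13.7600, Var(Y) = 12.5600
rho = Cov/(sqrt(VarX)*sqrt(VarY)) = 0.2921

0.2921


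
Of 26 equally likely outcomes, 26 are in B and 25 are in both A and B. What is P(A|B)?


P(A|B) = P(A∩B)/P(B) = (25/26)/(26/26) = 25/26

25/26


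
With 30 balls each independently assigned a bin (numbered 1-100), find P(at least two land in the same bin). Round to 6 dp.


P(all different) = prod((100-i)/100 for i=0..29) = 0.007791
P(at least one match) = 1 - 0.007791 = 0.992209

0.992209


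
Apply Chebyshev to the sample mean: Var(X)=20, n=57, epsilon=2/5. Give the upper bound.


Var(Xbar) = Var(X)/n = 20/57
Chebyshev: P(|Xbar-mu| >= 2/5) <= Var(Xbar)/(2/5)^2 = (20/57)/(4/25) = 125/57
Bound exceeds 1, so trivial bound: 1

1


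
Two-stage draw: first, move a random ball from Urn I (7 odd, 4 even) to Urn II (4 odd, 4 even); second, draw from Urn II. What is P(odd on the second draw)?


P(transfer odd) = 7/11; P(transfer even) = 4/11
If odd transferred: Urn II has 5 odd of 9, so P(odd|odd moved) = 5/9
If even transferred: Urn II has 4 odd of 9, so P(odd|even moved) = 4/9
By total probability: P(odd) = 7/11*5/9 + 4/11*4/9 = 17/33

17/33


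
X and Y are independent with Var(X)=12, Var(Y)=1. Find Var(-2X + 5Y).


Independence => Cov(X,Y)=0
Var(-2X + 5Y) = (-2)^2*Var(X) + 5^2*Var(Y)
= 4*12 + 25*1 = 73

73


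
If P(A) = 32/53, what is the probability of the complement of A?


P(A') = 1 - P(A) = 1 - 32/53 = 21/53

21/53


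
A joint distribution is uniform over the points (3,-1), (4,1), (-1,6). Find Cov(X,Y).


E[X]=2, E[Y]=2, E[XY]=-5/3
Cov(X,Y) = E[XY] - E[X]E[Y] = -5/3 - 2*2 = -17/3

-17/3


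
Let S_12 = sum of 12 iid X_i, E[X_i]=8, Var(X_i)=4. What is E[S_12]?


E[S_n] = n*E[X_1] = 12*8 = 96

96


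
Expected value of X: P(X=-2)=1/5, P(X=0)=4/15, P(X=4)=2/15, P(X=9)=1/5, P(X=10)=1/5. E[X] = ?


E[X] = sum(x * P(x))
= -2*1/5 + 0*4/15 + 4*2/15 + 9*1/5 + 10*1/5
= 59/15

59/15


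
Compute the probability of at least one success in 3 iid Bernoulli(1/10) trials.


P(at least one) = 1 - P(none)
P(none) = (1 - 1/10)^3 = (9/10)^3 = 729/1000
P(at least one) = 1 - 729/1000 = 271/1000

271/1000


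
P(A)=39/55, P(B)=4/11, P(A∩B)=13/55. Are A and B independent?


P(A)*P(B) = 39/55*4/11 = 156/605
P(A∩B) = 13/55 != 156/605, so not independent

No, A and B are not independent


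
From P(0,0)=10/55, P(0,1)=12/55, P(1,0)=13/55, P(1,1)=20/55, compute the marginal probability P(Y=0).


P(Y=0) = P(0,0)+P(1,0) = 10/55 + 13/55 = 23/55

23/55


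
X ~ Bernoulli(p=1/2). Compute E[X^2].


For Bernoulli: X in {0,1}
E[X^2] = 0^2*(1-1/2) + 1^2*1/2 = 1/2

1/2


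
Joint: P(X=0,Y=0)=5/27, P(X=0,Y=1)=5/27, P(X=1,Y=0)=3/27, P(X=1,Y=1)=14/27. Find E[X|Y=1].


P(Y=1) = 19/27
E[X|Y=1] = (0*5 + 1*14)/19 = 14/19

14/19


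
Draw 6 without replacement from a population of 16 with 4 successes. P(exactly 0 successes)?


P(X=0) = C(4,0)*C(12,6) / C(16,6)
= 1*924 / 8008
= 924/8008 = 3/26

3/26


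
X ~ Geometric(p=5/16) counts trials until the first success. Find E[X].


For geometric (trials until first success), E[X] = 1/p = 1/(5/16) = 16/5

16/5


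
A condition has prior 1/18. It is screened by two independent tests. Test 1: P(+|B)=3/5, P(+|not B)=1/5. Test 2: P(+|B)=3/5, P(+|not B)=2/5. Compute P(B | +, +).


After test 1: P(+) = 3/5*1/18 + 1/5*17/18 = 2/9
P(B|+) = (1/30)/(2/9) = 3/20
After test 2 (use post1 as new prior): P(+) = 3/5*3/20 + 2/5*17/20 = 43/100
P(B|+,+) = (9/100)/(43/100) = 9/43

9/43


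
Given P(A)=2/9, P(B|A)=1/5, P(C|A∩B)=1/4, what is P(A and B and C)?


P(A∩B∩C) = P(A) * P(B|A) * P(C|A∩B)
= 2/9 * 1/5 * 1/4
= 2/45 * 1/4 = 1/90

1/90


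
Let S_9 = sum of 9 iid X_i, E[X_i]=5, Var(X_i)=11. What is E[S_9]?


E[S_n] = n*E[X_1] = 9*5 = 45

45


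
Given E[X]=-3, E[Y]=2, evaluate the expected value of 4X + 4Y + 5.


E[4X + 4Y + 5] = 4*E[X] + 4*E[Y] + 5
= (4)*(-3) + (4)*(2) + (5)
= -12 + 8 + 5 = 1

1


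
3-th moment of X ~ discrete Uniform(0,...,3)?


E[X^3] = (1/4) * sum(x^3 for x=0..3)
= 36/4 = 9

9


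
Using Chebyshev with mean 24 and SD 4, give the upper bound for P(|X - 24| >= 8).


k = 8/4 = 2
Chebyshev: P(|X-mu| >= k*sigma) <= 1/k^2 = 1/2^2 = 1/4

1/4


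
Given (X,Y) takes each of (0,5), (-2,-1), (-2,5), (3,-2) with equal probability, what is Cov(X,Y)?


E[X]=-1/4, E[Y]=7/4, E[XY]=-7/2
Cov(X,Y) = E[XY] - E[X]E[Y] = -7/2 + 1/4*7/4 = -49/16

-49/16
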